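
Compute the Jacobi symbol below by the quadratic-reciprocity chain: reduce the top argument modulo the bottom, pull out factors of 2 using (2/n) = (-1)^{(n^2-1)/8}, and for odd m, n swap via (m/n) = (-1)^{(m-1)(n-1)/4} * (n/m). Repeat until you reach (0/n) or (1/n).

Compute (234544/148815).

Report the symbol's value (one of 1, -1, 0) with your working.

(234544/148815) = (85729/148815)   [reduce mod 148815]
reciprocity: (85729/148815) = +1·(148815/85729) since 85729 mod 4 = 1, 148815 mod 4 = 3; sign now +1
(148815/85729) = (63086/85729)   [reduce mod 85729]
63086 = 2^1·31543; (2/85729) = +1 since 85729 mod 8 = 1, so (63086/85729) = (+1)^1·(31543/85729); sign now +1
reciprocity: (31543/85729) = +1·(85729/31543) since 31543 mod 4 = 3, 85729 mod 4 = 1; sign now +1
(85729/31543) = (22643/31543)   [reduce mod 31543]
reciprocity: (22643/31543) = -1·(31543/22643) since 22643 mod 4 = 3, 31543 mod 4 = 3; sign now -1
(31543/22643) = (8900/22643)   [reduce mod 22643]
8900 = 2^2·2225; (2/22643) = -1 since 22643 mod 8 = 3, so (8900/22643) = (-1)^2·(2225/22643); sign now -1
reciprocity: (2225/22643) = +1·(22643/2225) since 2225 mod 4 = 1, 22643 mod 4 = 3; sign now -1
(22643/2225) = (393/2225)   [reduce mod 2225]
reciprocity: (393/2225) = +1·(2225/393) since 393 mod 4 = 1, 2225 mod 4 = 1; sign now -1
(2225/393) = (260/393)   [reduce mod 393]
260 = 2^2·65; (2/393) = +1 since 393 mod 8 = 1, so (260/393) = (+1)^2·(65/393); sign now -1
reciprocity: (65/393) = +1·(393/65) since 65 mod 4 = 1, 393 mod 4 = 1; sign now -1
(393/65) = (3/65)   [reduce mod 65]
reciprocity: (3/65) = +1·(65/3) since 3 mod 4 = 3, 65 mod 4 = 1; sign now -1
(65/3) = (2/3)   [reduce mod 3]
2 = 2^1·1; (2/3) = -1 since 3 mod 8 = 3, so (2/3) = (-1)^1·(1/3); sign now +1
(1/3) = 1; final value = sign = +1

1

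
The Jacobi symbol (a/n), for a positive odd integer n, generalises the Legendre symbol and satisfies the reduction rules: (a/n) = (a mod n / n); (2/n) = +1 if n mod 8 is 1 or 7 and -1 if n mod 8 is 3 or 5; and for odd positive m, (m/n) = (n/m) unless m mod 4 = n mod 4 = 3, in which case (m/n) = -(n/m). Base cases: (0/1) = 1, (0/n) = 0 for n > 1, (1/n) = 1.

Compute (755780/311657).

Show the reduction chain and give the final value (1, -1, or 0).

(755780/311657): 755780 mod 311657 = 132466, so (755780/311657) = (132466/311657)
factor out 2^1: 132466 = 2^1·66233; with 311657 mod 8 = 1, (2/311657) = +1; sign now +1; continue with (66233/311657)
flip (66233/311657) -> (311657/66233): both odd, 66233 mod 4 = 1, 311657 mod 4 = 1, so the flip contributes +1; sign now +1
(311657/66233): 311657 mod 66233 = 46725, so (311657/66233) = (46725/66233)
flip (46725/66233) -> (66233/46725): both odd, 46725 mod 4 = 1, 66233 mod 4 = 1, so the flip contributes +1; sign now +1
(66233/46725): 66233 mod 46725 = 19508, so (66233/46725) = (19508/46725)
factor out 2^2: 19508 = 2^2·4877; with 46725 mod 8 = 5, (2/46725) = -1; sign now +1; continue with (4877/46725)
flip (4877/46725) -> (46725/4877): both odd, 4877 mod 4 = 1, 46725 mod 4 = 1, so the flip contributes +1; sign now +1
(46725/4877): 46725 mod 4877 = 2832, so (46725/4877) = (2832/4877)
factor out 2^4: 2832 = 2^4·177; with 4877 mod 8 = 5, (2/4877) = -1; sign now +1; continue with (177/4877)
flip (177/4877) -> (4877/177): both odd, 177 mod 4 = 1, 4877 mod 4 = 1, so the flip contributes +1; sign now +1
(4877/177): 4877 mod 177 = 98, so (4877/177) = (98/177)
factor out 2^1: 98 = 2^1·49; with 177 mod 8 = 1, (2/177) = +1; sign now +1; continue with (49/177)
flip (49/177) -> (177/49): both odd, 49 mod 4 = 1, 177 mod 4 = 1, so the flip contributes +1; sign now +1
(177/49): 177 mod 49 = 30, so (177/49) = (30/49)
factor out 2^1: 30 = 2^1·15; with 49 mod 8 = 1, (2/49) = +1; sign now +1; continue with (15/49)
flip (15/49) -> (49/15): both odd, 15 mod 4 = 3, 49 mod 4 = 1, so the flip contributes +1; sign now +1
(49/15): 49 mod 15 = 4, so (49/15) = (4/15)
factor out 2^2: 4 = 2^2·1; with 15 mod 8 = 7, (2/15) = +1; sign now +1; continue with (1/15)
reached (1/15) = 1, so the symbol is +1

1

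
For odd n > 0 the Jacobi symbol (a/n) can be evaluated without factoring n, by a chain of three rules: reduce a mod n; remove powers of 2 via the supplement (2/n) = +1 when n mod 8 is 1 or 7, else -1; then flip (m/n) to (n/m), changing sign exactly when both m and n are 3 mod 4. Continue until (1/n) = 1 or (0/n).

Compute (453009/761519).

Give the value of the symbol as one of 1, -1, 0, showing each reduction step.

flip (453009/761519) -> (761519/453009): both odd, 453009 mod 4 = 1, 761519 mod 4 = 3, so the flip contributes +1; sign now +1
(761519/453009): 761519 mod 453009 = 308510, so (761519/453009) = (308510/453009)
factor out 2^1: 308510 = 2^1·154255; with 453009 mod 8 = 1, (2/453009) = +1; sign now +1; continue with (154255/453009)
flip (154255/453009) -> (453009/154255): both odd, 154255 mod 4 = 3, 453009 mod 4 = 1, so the flip contributes +1; sign now +1
(453009/154255): 453009 mod 154255 = 144499, so (453009/154255) = (144499/154255)
flip (144499/154255) -> (154255/144499): both odd, 144499 mod 4 = 3, 154255 mod 4 = 3, so the flip contributes -1; sign now -1
(154255/144499): 154255 mod 144499 = 9756, so (154255/144499) = (9756/144499)
factor out 2^2: 9756 = 2^2·2439; with 144499 mod 8 = 3, (2/144499) = -1; sign now -1; continue with (2439/144499)
flip (2439/144499) -> (144499/2439): both odd, 2439 mod 4 = 3, 144499 mod 4 = 3, so the flip contributes -1; sign now +1
(144499/2439): 144499 mod 2439 = 598, so (144499/2439) = (598/2439)
factor out 2^1: 598 = 2^1·299; with 2439 mod 8 = 7, (2/2439) = +1; sign now +1; continue with (299/2439)
flip (299/2439) -> (2439/299): both odd, 299 mod 4 = 3, 2439 mod 4 = 3, so the flip contributes -1; sign now -1
(2439/299): 2439 mod 299 = 47, so (2439/299) = (47/299)
flip (47/299) -> (299/47): both odd, 47 mod 4 = 3, 299 mod 4 = 3, so the flip contributes -1; sign now +1
(299/47): 299 mod 47 = 17, so (299/47) = (17/47)
flip (17/47) -> (47/17): both odd, 17 mod 4 = 1, 47 mod 4 = 3, so the flip contributes +1; sign now +1
(47/17): 47 mod 17 = 13, so (47/17) = (13/17)
flip (13/17) -> (17/13): both odd, 13 mod 4 = 1, 17 mod 4 = 1, so the flip contributes +1; sign now +1
(17/13): 17 mod 13 = 4, so (17/13) = (4/13)
factor out 2^2: 4 = 2^2·1; with 13 mod 8 = 5, (2/13) = -1; sign now +1; continue with (1/13)
reached (1/13) = 1, so the symbol is +1

1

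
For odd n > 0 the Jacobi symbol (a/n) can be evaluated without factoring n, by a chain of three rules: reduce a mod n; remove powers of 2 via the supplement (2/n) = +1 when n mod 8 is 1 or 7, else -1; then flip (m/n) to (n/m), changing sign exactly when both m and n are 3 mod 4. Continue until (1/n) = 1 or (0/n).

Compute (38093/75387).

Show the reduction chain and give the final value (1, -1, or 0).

-1

flip (38093/75387) -> (75387/38093): both odd, 38093 mod 4 = 1, 75387 mod 4 = 3, so the flip contributes +1; sign now +1
(75387/38093): 75387 mod 38093 = 37294, so (75387/38093) = (37294/38093)
factor out 2^1: 37294 = 2^1·18647; with 38093 mod 8 = 5, (2/38093) = -1; sign now -1; continue with (18647/38093)
flip (18647/38093) -> (38093/18647): both odd, 18647 mod 4 = 3, 38093 mod 4 = 1, so the flip contributes +1; sign now -1
(38093/18647): 38093 mod 18647 = 799, so (38093/18647) = (799/18647)
flip (799/18647) -> (18647/799): both odd, 799 mod 4 = 3, 18647 mod 4 = 3, so the flip contributes -1; sign now +1
(18647/799): 18647 mod 799 = 270, so (18647/799) = (270/799)
factor out 2^1: 270 = 2^1·135; with 799 mod 8 = 7, (2/799) = +1; sign now +1; continue with (135/799)
flip (135/799) -> (799/135): both odd, 135 mod 4 = 3, 799 mod 4 = 3, so the flip contributes -1; sign now -1
(799/135): 799 mod 135 = 124, so (799/135) = (124/135)
factor out 2^2: 124 = 2^2·31; with 135 mod 8 = 7, (2/135) = +1; sign now -1; continue with (31/135)
flip (31/135) -> (135/31): both odd, 31 mod 4 = 3, 135 mod 4 = 3, so the flip contributes -1; sign now +1
(135/31): 135 mod 31 = 11, so (135/31) = (11/31)
flip (11/31) -> (31/11): both odd, 11 mod 4 = 3, 31 mod 4 = 3, so the flip contributes -1; sign now -1
(31/11): 31 mod 11 = 9, so (31/11) = (9/11)
flip (9/11) -> (11/9): both odd, 9 mod 4 = 1, 11 mod 4 = 3, so the flip contributes +1; sign now -1
(11/9): 11 mod 9 = 2, so (11/9) = (2/9)
factor out 2^1: 2 = 2^1·1; with 9 mod 8 = 1, (2/9) = +1; sign now -1; continue with (1/9)
reached (1/9) = 1, so the symbol is -1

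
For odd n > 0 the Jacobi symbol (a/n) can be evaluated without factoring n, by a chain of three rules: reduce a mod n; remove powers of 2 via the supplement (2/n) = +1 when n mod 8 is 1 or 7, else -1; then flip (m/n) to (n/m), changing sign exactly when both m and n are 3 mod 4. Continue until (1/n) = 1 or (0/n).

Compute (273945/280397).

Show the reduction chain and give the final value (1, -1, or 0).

flip (273945/280397) -> (280397/273945): both odd, 273945 mod 4 = 1, 280397 mod 4 = 1, so the flip contributes +1; sign now +1
(280397/273945): 280397 mod 273945 = 6452, so (280397/273945) = (6452/273945)
factor out 2^2: 6452 = 2^2·1613; with 273945 mod 8 = 1, (2/273945) = +1; sign now +1; continue with (1613/273945)
flip (1613/273945) -> (273945/1613): both odd, 1613 mod 4 = 1, 273945 mod 4 = 1, so the flip contributes +1; sign now +1
(273945/1613): 273945 mod 1613 = 1348, so (273945/1613) = (1348/1613)
factor out 2^2: 1348 = 2^2·337; with 1613 mod 8 = 5, (2/1613) = -1; sign now +1; continue with (337/1613)
flip (337/1613) -> (1613/337): both odd, 337 mod 4 = 1, 1613 mod 4 = 1, so the flip contributes +1; sign now +1
(1613/337): 1613 mod 337 = 265, so (1613/337) = (265/337)
flip (265/337) -> (337/265): both odd, 265 mod 4 = 1, 337 mod 4 = 1, so the flip contributes +1; sign now +1
(337/265): 337 mod 265 = 72, so (337/265) = (72/265)
factor out 2^3: 72 = 2^3·9; with 265 mod 8 = 1, (2/265) = +1; sign now +1; continue with (9/265)
flip (9/265) -> (265/9): both odd, 9 mod 4 = 1, 265 mod 4 = 1, so the flip contributes +1; sign now +1
(265/9): 265 mod 9 = 4, so (265/9) = (4/9)
factor out 2^2: 4 = 2^2·1; with 9 mod 8 = 1, (2/9) = +1; sign now +1; continue with (1/9)
reached (1/9) = 1, so the symbol is +1

1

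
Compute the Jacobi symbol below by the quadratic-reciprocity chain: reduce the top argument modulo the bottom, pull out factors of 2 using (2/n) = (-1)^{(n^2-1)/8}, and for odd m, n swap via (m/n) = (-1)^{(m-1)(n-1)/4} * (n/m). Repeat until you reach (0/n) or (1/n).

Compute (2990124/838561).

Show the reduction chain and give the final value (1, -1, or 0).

(2990124/838561) = (474441/838561)   [reduce mod 838561]
reciprocity: (474441/838561) = +1·(838561/474441) since 474441 mod 4 = 1, 838561 mod 4 = 1; sign now +1
(838561/474441) = (364120/474441)   [reduce mod 474441]
364120 = 2^3·45515; (2/474441) = +1 since 474441 mod 8 = 1, so (364120/474441) = (+1)^3·(45515/474441); sign now +1
reciprocity: (45515/474441) = +1·(474441/45515) since 45515 mod 4 = 3, 474441 mod 4 = 1; sign now +1
(474441/45515) = (19291/45515)   [reduce mod 45515]
reciprocity: (19291/45515) = -1·(45515/19291) since 19291 mod 4 = 3, 45515 mod 4 = 3; sign now -1
(45515/19291) = (6933/19291)   [reduce mod 19291]
reciprocity: (6933/19291) = +1·(19291/6933) since 6933 mod 4 = 1, 19291 mod 4 = 3; sign now -1
(19291/6933) = (5425/6933)   [reduce mod 6933]
reciprocity: (5425/6933) = +1·(6933/5425) since 5425 mod 4 = 1, 6933 mod 4 = 1; sign now -1
(6933/5425) = (1508/5425)   [reduce mod 5425]
1508 = 2^2·377; (2/5425) = +1 since 5425 mod 8 = 1, so (1508/5425) = (+1)^2·(377/5425); sign now -1
reciprocity: (377/5425) = +1·(5425/377) since 377 mod 4 = 1, 5425 mod 4 = 1; sign now -1
(5425/377) = (147/377)   [reduce mod 377]
reciprocity: (147/377) = +1·(377/147) since 147 mod 4 = 3, 377 mod 4 = 1; sign now -1
(377/147) = (83/147)   [reduce mod 147]
reciprocity: (83/147) = -1·(147/83) since 83 mod 4 = 3, 147 mod 4 = 3; sign now +1
(147/83) = (64/83)   [reduce mod 83]
64 = 2^6·1; (2/83) = -1 since 83 mod 8 = 3, so (64/83) = (-1)^6·(1/83); sign now +1
(1/83) = 1; final value = sign = +1

1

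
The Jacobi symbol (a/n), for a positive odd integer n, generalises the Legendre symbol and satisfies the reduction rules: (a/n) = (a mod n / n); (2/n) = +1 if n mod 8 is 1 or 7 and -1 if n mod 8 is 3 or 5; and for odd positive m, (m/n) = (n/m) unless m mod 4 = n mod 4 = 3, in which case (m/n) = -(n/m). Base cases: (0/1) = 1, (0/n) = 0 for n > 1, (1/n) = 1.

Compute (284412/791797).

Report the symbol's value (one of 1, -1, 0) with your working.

1

284412 = 2^2·71103; (2/791797) = -1 since 791797 mod 8 = 5, so (284412/791797) = (-1)^2·(71103/791797); sign now +1
reciprocity: (71103/791797) = +1·(791797/71103) since 71103 mod 4 = 3, 791797 mod 4 = 1; sign now +1
(791797/71103) = (9664/71103)   [reduce mod 71103]
9664 = 2^6·151; (2/71103) = +1 since 71103 mod 8 = 7, so (9664/71103) = (+1)^6·(151/71103); sign now +1
reciprocity: (151/71103) = -1·(71103/151) since 151 mod 4 = 3, 71103 mod 4 = 3; sign now -1
(71103/151) = (133/151)   [reduce mod 151]
reciprocity: (133/151) = +1·(151/133) since 133 mod 4 = 1, 151 mod 4 = 3; sign now -1
(151/133) = (18/133)   [reduce mod 133]
18 = 2^1·9; (2/133) = -1 since 133 mod 8 = 5, so (18/133) = (-1)^1·(9/133); sign now +1
reciprocity: (9/133) = +1·(133/9) since 9 mod 4 = 1, 133 mod 4 = 1; sign now +1
(133/9) = (7/9)   [reduce mod 9]
reciprocity: (7/9) = +1·(9/7) since 7 mod 4 = 3, 9 mod 4 = 1; sign now +1
(9/7) = (2/7)   [reduce mod 7]
2 = 2^1·1; (2/7) = +1 since 7 mod 8 = 7, so (2/7) = (+1)^1·(1/7); sign now +1
(1/7) = 1; final value = sign = +1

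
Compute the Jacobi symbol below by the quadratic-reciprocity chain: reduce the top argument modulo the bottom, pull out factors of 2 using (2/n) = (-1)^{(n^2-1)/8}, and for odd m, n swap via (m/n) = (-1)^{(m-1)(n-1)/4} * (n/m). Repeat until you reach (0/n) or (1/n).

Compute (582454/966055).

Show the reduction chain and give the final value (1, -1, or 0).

-1

factor out 2^1: 582454 = 2^1·291227; with 966055 mod 8 = 7, (2/966055) = +1; sign now +1; continue with (291227/966055)
flip (291227/966055) -> (966055/291227): both odd, 291227 mod 4 = 3, 966055 mod 4 = 3, so the flip contributes -1; sign now -1
(966055/291227): 966055 mod 291227 = 92374, so (966055/291227) = (92374/291227)
factor out 2^1: 92374 = 2^1·46187; with 291227 mod 8 = 3, (2/291227) = -1; sign now +1; continue with (46187/291227)
flip (46187/291227) -> (291227/46187): both odd, 46187 mod 4 = 3, 291227 mod 4 = 3, so the flip contributes -1; sign now -1
(291227/46187): 291227 mod 46187 = 14105, so (291227/46187) = (14105/46187)
flip (14105/46187) -> (46187/14105): both odd, 14105 mod 4 = 1, 46187 mod 4 = 3, so the flip contributes +1; sign now -1
(46187/14105): 46187 mod 14105 = 3872, so (46187/14105) = (3872/14105)
factor out 2^5: 3872 = 2^5·121; with 14105 mod 8 = 1, (2/14105) = +1; sign now -1; continue with (121/14105)
flip (121/14105) -> (14105/121): both odd, 121 mod 4 = 1, 14105 mod 4 = 1, so the flip contributes +1; sign now -1
(14105/121): 14105 mod 121 = 69, so (14105/121) = (69/121)
flip (69/121) -> (121/69): both odd, 69 mod 4 = 1, 121 mod 4 = 1, so the flip contributes +1; sign now -1
(121/69): 121 mod 69 = 52, so (121/69) = (52/69)
factor out 2^2: 52 = 2^2·13; with 69 mod 8 = 5, (2/69) = -1; sign now -1; continue with (13/69)
flip (13/69) -> (69/13): both odd, 13 mod 4 = 1, 69 mod 4 = 1, so the flip contributes +1; sign now -1
(69/13): 69 mod 13 = 4, so (69/13) = (4/13)
factor out 2^2: 4 = 2^2·1; with 13 mod 8 = 5, (2/13) = -1; sign now -1; continue with (1/13)
reached (1/13) = 1, so the symbol is -1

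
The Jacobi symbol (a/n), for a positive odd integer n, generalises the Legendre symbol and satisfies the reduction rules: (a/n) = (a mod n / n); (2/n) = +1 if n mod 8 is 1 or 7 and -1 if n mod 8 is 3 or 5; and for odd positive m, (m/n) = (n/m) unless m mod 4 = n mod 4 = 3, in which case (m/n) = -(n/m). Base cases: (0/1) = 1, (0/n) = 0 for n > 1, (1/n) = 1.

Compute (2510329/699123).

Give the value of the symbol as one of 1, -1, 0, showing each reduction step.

-1

(2510329/699123) = (412960/699123)   [reduce mod 699123]
412960 = 2^5·12905; (2/699123) = -1 since 699123 mod 8 = 3, so (412960/699123) = (-1)^5·(12905/699123); sign now -1
reciprocity: (12905/699123) = +1·(699123/12905) since 12905 mod 4 = 1, 699123 mod 4 = 3; sign now -1
(699123/12905) = (2253/12905)   [reduce mod 12905]
reciprocity: (2253/12905) = +1·(12905/2253) since 2253 mod 4 = 1, 12905 mod 4 = 1; sign now -1
(12905/2253) = (1640/2253)   [reduce mod 2253]
1640 = 2^3·205; (2/2253) = -1 since 2253 mod 8 = 5, so (1640/2253) = (-1)^3·(205/2253); sign now +1
reciprocity: (205/2253) = +1·(2253/205) since 205 mod 4 = 1, 2253 mod 4 = 1; sign now +1
(2253/205) = (203/205)   [reduce mod 205]
reciprocity: (203/205) = +1·(205/203) since 203 mod 4 = 3, 205 mod 4 = 1; sign now +1
(205/203) = (2/203)   [reduce mod 203]
2 = 2^1·1; (2/203) = -1 since 203 mod 8 = 3, so (2/203) = (-1)^1·(1/203); sign now -1
(1/203) = 1; final value = sign = -1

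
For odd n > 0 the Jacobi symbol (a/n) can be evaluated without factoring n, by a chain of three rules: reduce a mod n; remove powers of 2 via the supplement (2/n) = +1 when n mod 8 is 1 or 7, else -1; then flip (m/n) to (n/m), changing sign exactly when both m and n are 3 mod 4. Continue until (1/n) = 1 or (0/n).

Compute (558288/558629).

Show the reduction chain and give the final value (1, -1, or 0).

factor out 2^4: 558288 = 2^4·34893; with 558629 mod 8 = 5, (2/558629) = -1; sign now +1; continue with (34893/558629)
flip (34893/558629) -> (558629/34893): both odd, 34893 mod 4 = 1, 558629 mod 4 = 1, so the flip contributes +1; sign now +1
(558629/34893): 558629 mod 34893 = 341, so (558629/34893) = (341/34893)
flip (341/34893) -> (34893/341): both odd, 341 mod 4 = 1, 34893 mod 4 = 1, so the flip contributes +1; sign now +1
(34893/341): 34893 mod 341 = 111, so (34893/341) = (111/341)
flip (111/341) -> (341/111): both odd, 111 mod 4 = 3, 341 mod 4 = 1, so the flip contributes +1; sign now +1
(341/111): 341 mod 111 = 8, so (341/111) = (8/111)
factor out 2^3: 8 = 2^3·1; with 111 mod 8 = 7, (2/111) = +1; sign now +1; continue with (1/111)
reached (1/111) = 1, so the symbol is +1

1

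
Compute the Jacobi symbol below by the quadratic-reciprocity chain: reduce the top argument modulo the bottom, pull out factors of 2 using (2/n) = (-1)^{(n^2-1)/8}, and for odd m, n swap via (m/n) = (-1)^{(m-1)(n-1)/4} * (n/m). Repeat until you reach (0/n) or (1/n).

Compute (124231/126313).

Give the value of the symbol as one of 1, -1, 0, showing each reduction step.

-1

flip (124231/126313) -> (126313/124231): both odd, 124231 mod 4 = 3, 126313 mod 4 = 1, so the flip contributes +1; sign now +1
(126313/124231): 126313 mod 124231 = 2082, so (126313/124231) = (2082/124231)
factor out 2^1: 2082 = 2^1·1041; with 124231 mod 8 = 7, (2/124231) = +1; sign now +1; continue with (1041/124231)
flip (1041/124231) -> (124231/1041): both odd, 1041 mod 4 = 1, 124231 mod 4 = 3, so the flip contributes +1; sign now +1
(124231/1041): 124231 mod 1041 = 352, so (124231/1041) = (352/1041)
factor out 2^5: 352 = 2^5·11; with 1041 mod 8 = 1, (2/1041) = +1; sign now +1; continue with (11/1041)
flip (11/1041) -> (1041/11): both odd, 11 mod 4 = 3, 1041 mod 4 = 1, so the flip contributes +1; sign now +1
(1041/11): 1041 mod 11 = 7, so (1041/11) = (7/11)
flip (7/11) -> (11/7): both odd, 7 mod 4 = 3, 11 mod 4 = 3, so the flip contributes -1; sign now -1
(11/7): 11 mod 7 = 4, so (11/7) = (4/7)
factor out 2^2: 4 = 2^2·1; with 7 mod 8 = 7, (2/7) = +1; sign now -1; continue with (1/7)
reached (1/7) = 1, so the symbol is -1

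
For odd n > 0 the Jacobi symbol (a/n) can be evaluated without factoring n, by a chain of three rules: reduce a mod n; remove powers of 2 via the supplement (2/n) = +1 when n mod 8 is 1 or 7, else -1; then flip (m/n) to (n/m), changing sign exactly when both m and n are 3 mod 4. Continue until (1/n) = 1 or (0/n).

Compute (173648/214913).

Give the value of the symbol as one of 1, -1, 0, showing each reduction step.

factor out 2^4: 173648 = 2^4·10853; with 214913 mod 8 = 1, (2/214913) = +1; sign now +1; continue with (10853/214913)
flip (10853/214913) -> (214913/10853): both odd, 10853 mod 4 = 1, 214913 mod 4 = 1, so the flip contributes +1; sign now +1
(214913/10853): 214913 mod 10853 = 8706, so (214913/10853) = (8706/10853)
factor out 2^1: 8706 = 2^1·4353; with 10853 mod 8 = 5, (2/10853) = -1; sign now -1; continue with (4353/10853)
flip (4353/10853) -> (10853/4353): both odd, 4353 mod 4 = 1, 10853 mod 4 = 1, so the flip contributes +1; sign now -1
(10853/4353): 10853 mod 4353 = 2147, so (10853/4353) = (2147/4353)
flip (2147/4353) -> (4353/2147): both odd, 2147 mod 4 = 3, 4353 mod 4 = 1, so the flip contributes +1; sign now -1
(4353/2147): 4353 mod 2147 = 59, so (4353/2147) = (59/2147)
flip (59/2147) -> (2147/59): both odd, 59 mod 4 = 3, 2147 mod 4 = 3, so the flip contributes -1; sign now +1
(2147/59): 2147 mod 59 = 23, so (2147/59) = (23/59)
flip (23/59) -> (59/23): both odd, 23 mod 4 = 3, 59 mod 4 = 3, so the flip contributes -1; sign now -1
(59/23): 59 mod 23 = 13, so (59/23) = (13/23)
flip (13/23) -> (23/13): both odd, 13 mod 4 = 1, 23 mod 4 = 3, so the flip contributes +1; sign now -1
(23/13): 23 mod 13 = 10, so (23/13) = (10/13)
factor out 2^1: 10 = 2^1·5; with 13 mod 8 = 5, (2/13) = -1; sign now +1; continue with (5/13)
flip (5/13) -> (13/5): both odd, 5 mod 4 = 1, 13 mod 4 = 1, so the flip contributes +1; sign now +1
(13/5): 13 mod 5 = 3, so (13/5) = (3/5)
flip (3/5) -> (5/3): both odd, 3 mod 4 = 3, 5 mod 4 = 1, so the flip contributes +1; sign now +1
(5/3): 5 mod 3 = 2, so (5/3) = (2/3)
factor out 2^1: 2 = 2^1·1; with 3 mod 8 = 3, (2/3) = -1; sign now -1; continue with (1/3)
reached (1/3) = 1, so the symbol is -1

-1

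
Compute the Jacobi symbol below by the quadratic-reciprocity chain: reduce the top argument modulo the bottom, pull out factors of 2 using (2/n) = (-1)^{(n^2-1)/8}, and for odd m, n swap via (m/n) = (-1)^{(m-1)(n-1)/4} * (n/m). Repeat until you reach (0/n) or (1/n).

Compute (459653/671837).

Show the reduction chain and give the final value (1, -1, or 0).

flip (459653/671837) -> (671837/459653): both odd, 459653 mod 4 = 1, 671837 mod 4 = 1, so the flip contributes +1; sign now +1
(671837/459653): 671837 mod 459653 = 212184, so (671837/459653) = (212184/459653)
factor out 2^3: 212184 = 2^3·26523; with 459653 mod 8 = 5, (2/459653) = -1; sign now -1; continue with (26523/459653)
flip (26523/459653) -> (459653/26523): both odd, 26523 mod 4 = 3, 459653 mod 4 = 1, so the flip contributes +1; sign now -1
(459653/26523): 459653 mod 26523 = 8762, so (459653/26523) = (8762/26523)
factor out 2^1: 8762 = 2^1·4381; with 26523 mod 8 = 3, (2/26523) = -1; sign now +1; continue with (4381/26523)
flip (4381/26523) -> (26523/4381): both odd, 4381 mod 4 = 1, 26523 mod 4 = 3, so the flip contributes +1; sign now +1
(26523/4381): 26523 mod 4381 = 237, so (26523/4381) = (237/4381)
flip (237/4381) -> (4381/237): both odd, 237 mod 4 = 1, 4381 mod 4 = 1, so the flip contributes +1; sign now +1
(4381/237): 4381 mod 237 = 115, so (4381/237) = (115/237)
flip (115/237) -> (237/115): both odd, 115 mod 4 = 3, 237 mod 4 = 1, so the flip contributes +1; sign now +1
(237/115): 237 mod 115 = 7, so (237/115) = (7/115)
flip (7/115) -> (115/7): both odd, 7 mod 4 = 3, 115 mod 4 = 3, so the flip contributes -1; sign now -1
(115/7): 115 mod 7 = 3, so (115/7) = (3/7)
flip (3/7) -> (7/3): both odd, 3 mod 4 = 3, 7 mod 4 = 3, so the flip contributes -1; sign now +1
(7/3): 7 mod 3 = 1, so (7/3) = (1/3)
reached (1/3) = 1, so the symbol is +1

1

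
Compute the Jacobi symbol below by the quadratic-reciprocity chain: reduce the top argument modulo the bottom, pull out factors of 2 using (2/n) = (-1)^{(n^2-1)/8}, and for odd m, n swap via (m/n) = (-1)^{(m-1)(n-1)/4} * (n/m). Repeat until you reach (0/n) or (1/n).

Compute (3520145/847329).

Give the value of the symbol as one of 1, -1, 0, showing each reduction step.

1

(3520145/847329): 3520145 mod 847329 = 130829, so (3520145/847329) = (130829/847329)
flip (130829/847329) -> (847329/130829): both odd, 130829 mod 4 = 1, 847329 mod 4 = 1, so the flip contributes +1; sign now +1
(847329/130829): 847329 mod 130829 = 62355, so (847329/130829) = (62355/130829)
flip (62355/130829) -> (130829/62355): both odd, 62355 mod 4 = 3, 130829 mod 4 = 1, so the flip contributes +1; sign now +1
(130829/62355): 130829 mod 62355 = 6119, so (130829/62355) = (6119/62355)
flip (6119/62355) -> (62355/6119): both odd, 6119 mod 4 = 3, 62355 mod 4 = 3, so the flip contributes -1; sign now -1
(62355/6119): 62355 mod 6119 = 1165, so (62355/6119) = (1165/6119)
flip (1165/6119) -> (6119/1165): both odd, 1165 mod 4 = 1, 6119 mod 4 = 3, so the flip contributes +1; sign now -1
(6119/1165): 6119 mod 1165 = 294, so (6119/1165) = (294/1165)
factor out 2^1: 294 = 2^1·147; with 1165 mod 8 = 5, (2/1165) = -1; sign now +1; continue with (147/1165)
flip (147/1165) -> (1165/147): both odd, 147 mod 4 = 3, 1165 mod 4 = 1, so the flip contributes +1; sign now +1
(1165/147): 1165 mod 147 = 136, so (1165/147) = (136/147)
factor out 2^3: 136 = 2^3·17; with 147 mod 8 = 3, (2/147) = -1; sign now -1; continue with (17/147)
flip (17/147) -> (147/17): both odd, 17 mod 4 = 1, 147 mod 4 = 3, so the flip contributes +1; sign now -1
(147/17): 147 mod 17 = 11, so (147/17) = (11/17)
flip (11/17) -> (17/11): both odd, 11 mod 4 = 3, 17 mod 4 = 1, so the flip contributes +1; sign now -1
(17/11): 17 mod 11 = 6, so (17/11) = (6/11)
factor out 2^1: 6 = 2^1·3; with 11 mod 8 = 3, (2/11) = -1; sign now +1; continue with (3/11)
flip (3/11) -> (11/3): both odd, 3 mod 4 = 3, 11 mod 4 = 3, so the flip contributes -1; sign now -1
(11/3): 11 mod 3 = 2, so (11/3) = (2/3)
factor out 2^1: 2 = 2^1·1; with 3 mod 8 = 3, (2/3) = -1; sign now +1; continue with (1/3)
reached (1/3) = 1, so the symbol is +1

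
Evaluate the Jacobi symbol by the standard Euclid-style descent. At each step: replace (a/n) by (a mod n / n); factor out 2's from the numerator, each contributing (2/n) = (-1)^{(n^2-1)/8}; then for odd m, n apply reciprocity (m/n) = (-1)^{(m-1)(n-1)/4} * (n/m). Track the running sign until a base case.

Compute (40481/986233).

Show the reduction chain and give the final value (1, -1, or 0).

reciprocity: (40481/986233) = +1·(986233/40481) since 40481 mod 4 = 1, 986233 mod 4 = 1; sign now +1
(986233/40481) = (14689/40481)   [reduce mod 40481]
reciprocity: (14689/40481) = +1·(40481/14689) since 14689 mod 4 = 1, 40481 mod 4 = 1; sign now +1
(40481/14689) = (11103/14689)   [reduce mod 14689]
reciprocity: (11103/14689) = +1·(14689/11103) since 11103 mod 4 = 3, 14689 mod 4 = 1; sign now +1
(14689/11103) = (3586/11103)   [reduce mod 11103]
3586 = 2^1·1793; (2/11103) = +1 since 11103 mod 8 = 7, so (3586/11103) = (+1)^1·(1793/11103); sign now +1
reciprocity: (1793/11103) = +1·(11103/1793) since 1793 mod 4 = 1, 11103 mod 4 = 3; sign now +1
(11103/1793) = (345/1793)   [reduce mod 1793]
reciprocity: (345/1793) = +1·(1793/345) since 345 mod 4 = 1, 1793 mod 4 = 1; sign now +1
(1793/345) = (68/345)   [reduce mod 345]
68 = 2^2·17; (2/345) = +1 since 345 mod 8 = 1, so (68/345) = (+1)^2·(17/345); sign now +1
reciprocity: (17/345) = +1·(345/17) since 17 mod 4 = 1, 345 mod 4 = 1; sign now +1
(345/17) = (5/17)   [reduce mod 17]
reciprocity: (5/17) = +1·(17/5) since 5 mod 4 = 1, 17 mod 4 = 1; sign now +1
(17/5) = (2/5)   [reduce mod 5]
2 = 2^1·1; (2/5) = -1 since 5 mod 8 = 5, so (2/5) = (-1)^1·(1/5); sign now -1
(1/5) = 1; final value = sign = -1

-1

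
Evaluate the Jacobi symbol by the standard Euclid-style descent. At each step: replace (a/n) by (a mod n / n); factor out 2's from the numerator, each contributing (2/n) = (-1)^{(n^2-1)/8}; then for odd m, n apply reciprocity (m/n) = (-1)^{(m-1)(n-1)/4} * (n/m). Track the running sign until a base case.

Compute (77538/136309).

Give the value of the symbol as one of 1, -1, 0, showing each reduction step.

77538 = 2^1·38769; (2/136309) = -1 since 136309 mod 8 = 5, so (77538/136309) = (-1)^1·(38769/136309); sign now -1
reciprocity: (38769/136309) = +1·(136309/38769) since 38769 mod 4 = 1, 136309 mod 4 = 1; sign now -1
(136309/38769) = (20002/38769)   [reduce mod 38769]
20002 = 2^1·10001; (2/38769) = +1 since 38769 mod 8 = 1, so (20002/38769) = (+1)^1·(10001/38769); sign now -1
reciprocity: (10001/38769) = +1·(38769/10001) since 10001 mod 4 = 1, 38769 mod 4 = 1; sign now -1
(38769/10001) = (8766/10001)   [reduce mod 10001]
8766 = 2^1·4383; (2/10001) = +1 since 10001 mod 8 = 1, so (8766/10001) = (+1)^1·(4383/10001); sign now -1
reciprocity: (4383/10001) = +1·(10001/4383) since 4383 mod 4 = 3, 10001 mod 4 = 1; sign now -1
(10001/4383) = (1235/4383)   [reduce mod 4383]
reciprocity: (1235/4383) = -1·(4383/1235) since 1235 mod 4 = 3, 4383 mod 4 = 3; sign now +1
(4383/1235) = (678/1235)   [reduce mod 1235]
678 = 2^1·339; (2/1235) = -1 since 1235 mod 8 = 3, so (678/1235) = (-1)^1·(339/1235); sign now -1
reciprocity: (339/1235) = -1·(1235/339) since 339 mod 4 = 3, 1235 mod 4 = 3; sign now +1
(1235/339) = (218/339)   [reduce mod 339]
218 = 2^1·109; (2/339) = -1 since 339 mod 8 = 3, so (218/339) = (-1)^1·(109/339); sign now -1
reciprocity: (109/339) = +1·(339/109) since 109 mod 4 = 1, 339 mod 4 = 3; sign now -1
(339/109) = (12/109)   [reduce mod 109]
12 = 2^2·3; (2/109) = -1 since 109 mod 8 = 5, so (12/109) = (-1)^2·(3/109); sign now -1
reciprocity: (3/109) = +1·(109/3) since 3 mod 4 = 3, 109 mod 4 = 1; sign now -1
(109/3) = (1/3)   [reduce mod 3]
(1/3) = 1; final value = sign = -1

-1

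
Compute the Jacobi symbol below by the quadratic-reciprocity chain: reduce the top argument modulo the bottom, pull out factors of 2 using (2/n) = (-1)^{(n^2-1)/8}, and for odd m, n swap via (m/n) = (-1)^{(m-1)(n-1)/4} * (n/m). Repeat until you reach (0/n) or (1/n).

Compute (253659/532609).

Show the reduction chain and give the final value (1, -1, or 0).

flip (253659/532609) -> (532609/253659): both odd, 253659 mod 4 = 3, 532609 mod 4 = 1, so the flip contributes +1; sign now +1
(532609/253659): 532609 mod 253659 = 25291, so (532609/253659) = (25291/253659)
flip (25291/253659) -> (253659/25291): both odd, 25291 mod 4 = 3, 253659 mod 4 = 3, so the flip contributes -1; sign now -1
(253659/25291): 253659 mod 25291 = 749, so (253659/25291) = (749/25291)
flip (749/25291) -> (25291/749): both odd, 749 mod 4 = 1, 25291 mod 4 = 3, so the flip contributes +1; sign now -1
(25291/749): 25291 mod 749 = 574, so (25291/749) = (574/749)
factor out 2^1: 574 = 2^1·287; with 749 mod 8 = 5, (2/749) = -1; sign now +1; continue with (287/749)
flip (287/749) -> (749/287): both odd, 287 mod 4 = 3, 749 mod 4 = 1, so the flip contributes +1; sign now +1
(749/287): 749 mod 287 = 175, so (749/287) = (175/287)
flip (175/287) -> (287/175): both odd, 175 mod 4 = 3, 287 mod 4 = 3, so the flip contributes -1; sign now -1
(287/175): 287 mod 175 = 112, so (287/175) = (112/175)
factor out 2^4: 112 = 2^4·7; with 175 mod 8 = 7, (2/175) = +1; sign now -1; continue with (7/175)
flip (7/175) -> (175/7): both odd, 7 mod 4 = 3, 175 mod 4 = 3, so the flip contributes -1; sign now +1
(175/7): 175 mod 7 = 0, so (175/7) = (0/7)
reached (0/7); gcd(a, n) > 1, so (0/7) = 0 and the symbol is 0

0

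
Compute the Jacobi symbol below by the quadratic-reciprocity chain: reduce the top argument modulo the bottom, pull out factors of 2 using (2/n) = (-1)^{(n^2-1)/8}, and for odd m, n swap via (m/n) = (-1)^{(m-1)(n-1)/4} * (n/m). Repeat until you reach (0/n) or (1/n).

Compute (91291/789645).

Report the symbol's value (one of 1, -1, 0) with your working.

-1

reciprocity: (91291/789645) = +1·(789645/91291) since 91291 mod 4 = 3, 789645 mod 4 = 1; sign now +1
(789645/91291) = (59317/91291)   [reduce mod 91291]
reciprocity: (59317/91291) = +1·(91291/59317) since 59317 mod 4 = 1, 91291 mod 4 = 3; sign now +1
(91291/59317) = (31974/59317)   [reduce mod 59317]
31974 = 2^1·15987; (2/59317) = -1 since 59317 mod 8 = 5, so (31974/59317) = (-1)^1·(15987/59317); sign now -1
reciprocity: (15987/59317) = +1·(59317/15987) since 15987 mod 4 = 3, 59317 mod 4 = 1; sign now -1
(59317/15987) = (11356/15987)   [reduce mod 15987]
11356 = 2^2·2839; (2/15987) = -1 since 15987 mod 8 = 3, so (11356/15987) = (-1)^2·(2839/15987); sign now -1
reciprocity: (2839/15987) = -1·(15987/2839) since 2839 mod 4 = 3, 15987 mod 4 = 3; sign now +1
(15987/2839) = (1792/2839)   [reduce mod 2839]
1792 = 2^8·7; (2/2839) = +1 since 2839 mod 8 = 7, so (1792/2839) = (+1)^8·(7/2839); sign now +1
reciprocity: (7/2839) = -1·(2839/7) since 7 mod 4 = 3, 2839 mod 4 = 3; sign now -1
(2839/7) = (4/7)   [reduce mod 7]
4 = 2^2·1; (2/7) = +1 since 7 mod 8 = 7, so (4/7) = (+1)^2·(1/7); sign now -1
(1/7) = 1; final value = sign = -1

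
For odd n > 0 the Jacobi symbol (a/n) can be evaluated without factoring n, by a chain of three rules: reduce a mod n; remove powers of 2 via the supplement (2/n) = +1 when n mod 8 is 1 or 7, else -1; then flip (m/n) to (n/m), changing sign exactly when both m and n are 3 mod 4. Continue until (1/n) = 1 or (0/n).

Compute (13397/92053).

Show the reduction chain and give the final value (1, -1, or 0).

reciprocity: (13397/92053) = +1·(92053/13397) since 13397 mod 4 = 1, 92053 mod 4 = 1; sign now +1
(92053/13397) = (11671/13397)   [reduce mod 13397]
reciprocity: (11671/13397) = +1·(13397/11671) since 11671 mod 4 = 3, 13397 mod 4 = 1; sign now +1
(13397/11671) = (1726/11671)   [reduce mod 11671]
1726 = 2^1·863; (2/11671) = +1 since 11671 mod 8 = 7, so (1726/11671) = (+1)^1·(863/11671); sign now +1
reciprocity: (863/11671) = -1·(11671/863) since 863 mod 4 = 3, 11671 mod 4 = 3; sign now -1
(11671/863) = (452/863)   [reduce mod 863]
452 = 2^2·113; (2/863) = +1 since 863 mod 8 = 7, so (452/863) = (+1)^2·(113/863); sign now -1
reciprocity: (113/863) = +1·(863/113) since 113 mod 4 = 1, 863 mod 4 = 3; sign now -1
(863/113) = (72/113)   [reduce mod 113]
72 = 2^3·9; (2/113) = +1 since 113 mod 8 = 1, so (72/113) = (+1)^3·(9/113); sign now -1
reciprocity: (9/113) = +1·(113/9) since 9 mod 4 = 1, 113 mod 4 = 1; sign now -1
(113/9) = (5/9)   [reduce mod 9]
reciprocity: (5/9) = +1·(9/5) since 5 mod 4 = 1, 9 mod 4 = 1; sign now -1
(9/5) = (4/5)   [reduce mod 5]
4 = 2^2·1; (2/5) = -1 since 5 mod 8 = 5, so (4/5) = (-1)^2·(1/5); sign now -1
(1/5) = 1; final value = sign = -1

-1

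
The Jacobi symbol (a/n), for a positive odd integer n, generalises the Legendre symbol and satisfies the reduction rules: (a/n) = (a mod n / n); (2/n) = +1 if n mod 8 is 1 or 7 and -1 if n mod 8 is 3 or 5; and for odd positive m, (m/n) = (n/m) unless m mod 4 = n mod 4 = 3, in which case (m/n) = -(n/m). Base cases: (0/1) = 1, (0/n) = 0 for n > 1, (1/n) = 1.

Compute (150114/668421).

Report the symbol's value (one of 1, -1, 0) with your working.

0

factor out 2^1: 150114 = 2^1·75057; with 668421 mod 8 = 5, (2/668421) = -1; sign now -1; continue with (75057/668421)
flip (75057/668421) -> (668421/75057): both odd, 75057 mod 4 = 1, 668421 mod 4 = 1, so the flip contributes +1; sign now -1
(668421/75057): 668421 mod 75057 = 67965, so (668421/75057) = (67965/75057)
flip (67965/75057) -> (75057/67965): both odd, 67965 mod 4 = 1, 75057 mod 4 = 1, so the flip contributes +1; sign now -1
(75057/67965): 75057 mod 67965 = 7092, so (75057/67965) = (7092/67965)
factor out 2^2: 7092 = 2^2·1773; with 67965 mod 8 = 5, (2/67965) = -1; sign now -1; continue with (1773/67965)
flip (1773/67965) -> (67965/1773): both odd, 1773 mod 4 = 1, 67965 mod 4 = 1, so the flip contributes +1; sign now -1
(67965/1773): 67965 mod 1773 = 591, so (67965/1773) = (591/1773)
flip (591/1773) -> (1773/591): both odd, 591 mod 4 = 3, 1773 mod 4 = 1, so the flip contributes +1; sign now -1
(1773/591): 1773 mod 591 = 0, so (1773/591) = (0/591)
reached (0/591); gcd(a, n) > 1, so (0/591) = 0 and the symbol is 0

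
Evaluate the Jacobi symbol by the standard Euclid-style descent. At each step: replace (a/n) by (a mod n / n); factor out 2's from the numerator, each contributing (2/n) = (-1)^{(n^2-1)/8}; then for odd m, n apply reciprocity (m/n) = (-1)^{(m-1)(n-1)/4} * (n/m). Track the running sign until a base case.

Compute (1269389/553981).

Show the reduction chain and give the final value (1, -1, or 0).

-1

(1269389/553981) = (161427/553981)   [reduce mod 553981]
reciprocity: (161427/553981) = +1·(553981/161427) since 161427 mod 4 = 3, 553981 mod 4 = 1; sign now +1
(553981/161427) = (69700/161427)   [reduce mod 161427]
69700 = 2^2·17425; (2/161427) = -1 since 161427 mod 8 = 3, so (69700/161427) = (-1)^2·(17425/161427); sign now +1
reciprocity: (17425/161427) = +1·(161427/17425) since 17425 mod 4 = 1, 161427 mod 4 = 3; sign now +1
(161427/17425) = (4602/17425)   [reduce mod 17425]
4602 = 2^1·2301; (2/17425) = +1 since 17425 mod 8 = 1, so (4602/17425) = (+1)^1·(2301/17425); sign now +1
reciprocity: (2301/17425) = +1·(17425/2301) since 2301 mod 4 = 1, 17425 mod 4 = 1; sign now +1
(17425/2301) = (1318/2301)   [reduce mod 2301]
1318 = 2^1·659; (2/2301) = -1 since 2301 mod 8 = 5, so (1318/2301) = (-1)^1·(659/2301); sign now -1
reciprocity: (659/2301) = +1·(2301/659) since 659 mod 4 = 3, 2301 mod 4 = 1; sign now -1
(2301/659) = (324/659)   [reduce mod 659]
324 = 2^2·81; (2/659) = -1 since 659 mod 8 = 3, so (324/659) = (-1)^2·(81/659); sign now -1
reciprocity: (81/659) = +1·(659/81) since 81 mod 4 = 1, 659 mod 4 = 3; sign now -1
(659/81) = (11/81)   [reduce mod 81]
reciprocity: (11/81) = +1·(81/11) since 11 mod 4 = 3, 81 mod 4 = 1; sign now -1
(81/11) = (4/11)   [reduce mod 11]
4 = 2^2·1; (2/11) = -1 since 11 mod 8 = 3, so (4/11) = (-1)^2·(1/11); sign now -1
(1/11) = 1; final value = sign = -1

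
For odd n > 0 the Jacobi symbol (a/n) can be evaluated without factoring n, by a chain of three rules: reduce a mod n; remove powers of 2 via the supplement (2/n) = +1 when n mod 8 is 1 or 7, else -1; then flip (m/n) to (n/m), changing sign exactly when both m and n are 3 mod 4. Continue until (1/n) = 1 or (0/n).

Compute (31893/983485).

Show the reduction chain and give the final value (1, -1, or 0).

reciprocity: (31893/983485) = +1·(983485/31893) since 31893 mod 4 = 1, 983485 mod 4 = 1; sign now +1
(983485/31893) = (26695/31893)   [reduce mod 31893]
reciprocity: (26695/31893) = +1·(31893/26695) since 26695 mod 4 = 3, 31893 mod 4 = 1; sign now +1
(31893/26695) = (5198/26695)   [reduce mod 26695]
5198 = 2^1·2599; (2/26695) = +1 since 26695 mod 8 = 7, so (5198/26695) = (+1)^1·(2599/26695); sign now +1
reciprocity: (2599/26695) = -1·(26695/2599) since 2599 mod 4 = 3, 26695 mod 4 = 3; sign now -1
(26695/2599) = (705/2599)   [reduce mod 2599]
reciprocity: (705/2599) = +1·(2599/705) since 705 mod 4 = 1, 2599 mod 4 = 3; sign now -1
(2599/705) = (484/705)   [reduce mod 705]
484 = 2^2·121; (2/705) = +1 since 705 mod 8 = 1, so (484/705) = (+1)^2·(121/705); sign now -1
reciprocity: (121/705) = +1·(705/121) since 121 mod 4 = 1, 705 mod 4 = 1; sign now -1
(705/121) = (100/121)   [reduce mod 121]
100 = 2^2·25; (2/121) = +1 since 121 mod 8 = 1, so (100/121) = (+1)^2·(25/121); sign now -1
reciprocity: (25/121) = +1·(121/25) since 25 mod 4 = 1, 121 mod 4 = 1; sign now -1
(121/25) = (21/25)   [reduce mod 25]
reciprocity: (21/25) = +1·(25/21) since 21 mod 4 = 1, 25 mod 4 = 1; sign now -1
(25/21) = (4/21)   [reduce mod 21]
4 = 2^2·1; (2/21) = -1 since 21 mod 8 = 5, so (4/21) = (-1)^2·(1/21); sign now -1
(1/21) = 1; final value = sign = -1

-1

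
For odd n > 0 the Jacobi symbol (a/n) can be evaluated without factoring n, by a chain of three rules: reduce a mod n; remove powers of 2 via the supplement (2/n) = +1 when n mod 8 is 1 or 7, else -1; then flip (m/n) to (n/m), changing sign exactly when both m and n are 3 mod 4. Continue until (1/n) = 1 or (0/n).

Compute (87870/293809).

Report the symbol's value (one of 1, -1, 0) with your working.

87870 = 2^1·43935; (2/293809) = +1 since 293809 mod 8 = 1, so (87870/293809) = (+1)^1·(43935/293809); sign now +1
reciprocity: (43935/293809) = +1·(293809/43935) since 43935 mod 4 = 3, 293809 mod 4 = 1; sign now +1
(293809/43935) = (30199/43935)   [reduce mod 43935]
reciprocity: (30199/43935) = -1·(43935/30199) since 30199 mod 4 = 3, 43935 mod 4 = 3; sign now -1
(43935/30199) = (13736/30199)   [reduce mod 30199]
13736 = 2^3·1717; (2/30199) = +1 since 30199 mod 8 = 7, so (13736/30199) = (+1)^3·(1717/30199); sign now -1
reciprocity: (1717/30199) = +1·(30199/1717) since 1717 mod 4 = 1, 30199 mod 4 = 3; sign now -1
(30199/1717) = (1010/1717)   [reduce mod 1717]
1010 = 2^1·505; (2/1717) = -1 since 1717 mod 8 = 5, so (1010/1717) = (-1)^1·(505/1717); sign now +1
reciprocity: (505/1717) = +1·(1717/505) since 505 mod 4 = 1, 1717 mod 4 = 1; sign now +1
(1717/505) = (202/505)   [reduce mod 505]
202 = 2^1·101; (2/505) = +1 since 505 mod 8 = 1, so (202/505) = (+1)^1·(101/505); sign now +1
reciprocity: (101/505) = +1·(505/101) since 101 mod 4 = 1, 505 mod 4 = 1; sign now +1
(505/101) = (0/101)   [reduce mod 101]
(0/101) = 0   [gcd(a, n) > 1]; final value = 0

0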